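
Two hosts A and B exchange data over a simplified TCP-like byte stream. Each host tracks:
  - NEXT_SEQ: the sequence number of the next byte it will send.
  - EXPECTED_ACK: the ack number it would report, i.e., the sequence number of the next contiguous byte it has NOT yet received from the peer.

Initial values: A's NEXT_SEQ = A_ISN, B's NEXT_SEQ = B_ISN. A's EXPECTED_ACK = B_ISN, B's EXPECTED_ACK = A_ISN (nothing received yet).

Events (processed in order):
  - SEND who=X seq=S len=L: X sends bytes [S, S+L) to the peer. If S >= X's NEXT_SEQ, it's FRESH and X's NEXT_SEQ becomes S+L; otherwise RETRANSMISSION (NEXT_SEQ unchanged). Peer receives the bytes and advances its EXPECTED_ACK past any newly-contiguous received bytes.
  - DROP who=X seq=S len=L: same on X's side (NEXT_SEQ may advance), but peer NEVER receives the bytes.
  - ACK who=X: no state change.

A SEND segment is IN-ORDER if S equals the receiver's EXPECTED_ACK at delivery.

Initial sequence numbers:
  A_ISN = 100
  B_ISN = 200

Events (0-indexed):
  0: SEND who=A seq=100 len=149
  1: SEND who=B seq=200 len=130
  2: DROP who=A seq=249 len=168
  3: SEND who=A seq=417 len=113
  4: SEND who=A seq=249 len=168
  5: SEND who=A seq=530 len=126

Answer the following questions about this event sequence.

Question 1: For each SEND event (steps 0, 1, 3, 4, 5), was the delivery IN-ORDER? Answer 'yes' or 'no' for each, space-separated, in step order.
Step 0: SEND seq=100 -> in-order
Step 1: SEND seq=200 -> in-order
Step 3: SEND seq=417 -> out-of-order
Step 4: SEND seq=249 -> in-order
Step 5: SEND seq=530 -> in-order

Answer: yes yes no yes yes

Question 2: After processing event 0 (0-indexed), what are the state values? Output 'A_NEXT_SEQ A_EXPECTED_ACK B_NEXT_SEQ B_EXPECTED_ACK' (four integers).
After event 0: A_seq=249 A_ack=200 B_seq=200 B_ack=249

249 200 200 249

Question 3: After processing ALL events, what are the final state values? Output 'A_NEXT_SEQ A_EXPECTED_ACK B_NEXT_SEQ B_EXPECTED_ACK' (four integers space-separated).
Answer: 656 330 330 656

Derivation:
After event 0: A_seq=249 A_ack=200 B_seq=200 B_ack=249
After event 1: A_seq=249 A_ack=330 B_seq=330 B_ack=249
After event 2: A_seq=417 A_ack=330 B_seq=330 B_ack=249
After event 3: A_seq=530 A_ack=330 B_seq=330 B_ack=249
After event 4: A_seq=530 A_ack=330 B_seq=330 B_ack=530
After event 5: A_seq=656 A_ack=330 B_seq=330 B_ack=656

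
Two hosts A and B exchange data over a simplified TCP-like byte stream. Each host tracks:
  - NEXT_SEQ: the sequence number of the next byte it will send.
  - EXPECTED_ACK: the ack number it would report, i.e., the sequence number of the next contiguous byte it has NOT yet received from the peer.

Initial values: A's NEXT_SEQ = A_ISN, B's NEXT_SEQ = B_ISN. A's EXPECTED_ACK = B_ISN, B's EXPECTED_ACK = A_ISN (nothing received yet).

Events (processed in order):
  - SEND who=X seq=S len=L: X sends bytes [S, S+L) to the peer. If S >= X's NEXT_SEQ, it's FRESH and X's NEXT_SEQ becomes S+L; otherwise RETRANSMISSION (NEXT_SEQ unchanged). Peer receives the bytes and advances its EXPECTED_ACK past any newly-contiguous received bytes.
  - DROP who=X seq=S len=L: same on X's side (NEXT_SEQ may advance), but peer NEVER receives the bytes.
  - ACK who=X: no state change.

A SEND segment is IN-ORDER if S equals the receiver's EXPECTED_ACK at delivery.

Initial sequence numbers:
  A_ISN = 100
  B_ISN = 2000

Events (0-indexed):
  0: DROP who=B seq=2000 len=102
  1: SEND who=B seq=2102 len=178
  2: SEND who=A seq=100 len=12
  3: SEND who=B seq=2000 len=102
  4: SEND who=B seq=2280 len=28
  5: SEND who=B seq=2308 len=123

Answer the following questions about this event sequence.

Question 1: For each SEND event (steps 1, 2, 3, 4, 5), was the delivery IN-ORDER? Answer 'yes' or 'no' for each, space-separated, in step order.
Step 1: SEND seq=2102 -> out-of-order
Step 2: SEND seq=100 -> in-order
Step 3: SEND seq=2000 -> in-order
Step 4: SEND seq=2280 -> in-order
Step 5: SEND seq=2308 -> in-order

Answer: no yes yes yes yes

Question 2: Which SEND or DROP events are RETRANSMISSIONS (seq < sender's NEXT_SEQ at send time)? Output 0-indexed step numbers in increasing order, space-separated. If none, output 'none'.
Answer: 3

Derivation:
Step 0: DROP seq=2000 -> fresh
Step 1: SEND seq=2102 -> fresh
Step 2: SEND seq=100 -> fresh
Step 3: SEND seq=2000 -> retransmit
Step 4: SEND seq=2280 -> fresh
Step 5: SEND seq=2308 -> fresh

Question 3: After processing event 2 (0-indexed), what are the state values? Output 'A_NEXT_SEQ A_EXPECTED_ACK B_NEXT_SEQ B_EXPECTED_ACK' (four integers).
After event 0: A_seq=100 A_ack=2000 B_seq=2102 B_ack=100
After event 1: A_seq=100 A_ack=2000 B_seq=2280 B_ack=100
After event 2: A_seq=112 A_ack=2000 B_seq=2280 B_ack=112

112 2000 2280 112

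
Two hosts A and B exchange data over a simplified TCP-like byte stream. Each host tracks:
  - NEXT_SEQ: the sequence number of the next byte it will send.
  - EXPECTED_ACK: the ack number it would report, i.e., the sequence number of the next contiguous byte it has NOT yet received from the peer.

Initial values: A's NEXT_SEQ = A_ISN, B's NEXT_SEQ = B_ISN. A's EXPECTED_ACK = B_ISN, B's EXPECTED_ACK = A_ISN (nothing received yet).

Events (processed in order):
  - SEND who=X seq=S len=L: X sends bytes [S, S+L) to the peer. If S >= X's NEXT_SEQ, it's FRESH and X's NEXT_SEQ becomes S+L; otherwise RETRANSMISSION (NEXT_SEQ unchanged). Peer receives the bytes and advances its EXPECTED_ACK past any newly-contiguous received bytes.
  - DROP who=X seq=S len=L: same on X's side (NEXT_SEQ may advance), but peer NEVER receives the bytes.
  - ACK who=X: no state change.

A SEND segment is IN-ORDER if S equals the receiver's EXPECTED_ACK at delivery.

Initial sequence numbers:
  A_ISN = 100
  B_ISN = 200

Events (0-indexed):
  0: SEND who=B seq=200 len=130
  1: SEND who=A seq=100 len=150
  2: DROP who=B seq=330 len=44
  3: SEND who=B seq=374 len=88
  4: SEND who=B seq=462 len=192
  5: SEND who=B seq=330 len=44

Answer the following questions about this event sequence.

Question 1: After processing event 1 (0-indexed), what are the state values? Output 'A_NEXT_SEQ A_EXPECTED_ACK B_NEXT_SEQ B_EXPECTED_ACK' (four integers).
After event 0: A_seq=100 A_ack=330 B_seq=330 B_ack=100
After event 1: A_seq=250 A_ack=330 B_seq=330 B_ack=250

250 330 330 250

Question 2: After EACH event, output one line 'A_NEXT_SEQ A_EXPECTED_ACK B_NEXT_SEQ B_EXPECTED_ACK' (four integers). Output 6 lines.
100 330 330 100
250 330 330 250
250 330 374 250
250 330 462 250
250 330 654 250
250 654 654 250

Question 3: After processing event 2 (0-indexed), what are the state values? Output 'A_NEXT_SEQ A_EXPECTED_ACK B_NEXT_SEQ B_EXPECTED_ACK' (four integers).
After event 0: A_seq=100 A_ack=330 B_seq=330 B_ack=100
After event 1: A_seq=250 A_ack=330 B_seq=330 B_ack=250
After event 2: A_seq=250 A_ack=330 B_seq=374 B_ack=250

250 330 374 250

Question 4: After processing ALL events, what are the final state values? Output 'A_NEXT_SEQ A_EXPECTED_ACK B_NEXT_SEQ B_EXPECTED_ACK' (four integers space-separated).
Answer: 250 654 654 250

Derivation:
After event 0: A_seq=100 A_ack=330 B_seq=330 B_ack=100
After event 1: A_seq=250 A_ack=330 B_seq=330 B_ack=250
After event 2: A_seq=250 A_ack=330 B_seq=374 B_ack=250
After event 3: A_seq=250 A_ack=330 B_seq=462 B_ack=250
After event 4: A_seq=250 A_ack=330 B_seq=654 B_ack=250
After event 5: A_seq=250 A_ack=654 B_seq=654 B_ack=250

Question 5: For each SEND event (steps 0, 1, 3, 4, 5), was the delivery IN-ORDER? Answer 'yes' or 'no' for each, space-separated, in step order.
Step 0: SEND seq=200 -> in-order
Step 1: SEND seq=100 -> in-order
Step 3: SEND seq=374 -> out-of-order
Step 4: SEND seq=462 -> out-of-order
Step 5: SEND seq=330 -> in-order

Answer: yes yes no no yes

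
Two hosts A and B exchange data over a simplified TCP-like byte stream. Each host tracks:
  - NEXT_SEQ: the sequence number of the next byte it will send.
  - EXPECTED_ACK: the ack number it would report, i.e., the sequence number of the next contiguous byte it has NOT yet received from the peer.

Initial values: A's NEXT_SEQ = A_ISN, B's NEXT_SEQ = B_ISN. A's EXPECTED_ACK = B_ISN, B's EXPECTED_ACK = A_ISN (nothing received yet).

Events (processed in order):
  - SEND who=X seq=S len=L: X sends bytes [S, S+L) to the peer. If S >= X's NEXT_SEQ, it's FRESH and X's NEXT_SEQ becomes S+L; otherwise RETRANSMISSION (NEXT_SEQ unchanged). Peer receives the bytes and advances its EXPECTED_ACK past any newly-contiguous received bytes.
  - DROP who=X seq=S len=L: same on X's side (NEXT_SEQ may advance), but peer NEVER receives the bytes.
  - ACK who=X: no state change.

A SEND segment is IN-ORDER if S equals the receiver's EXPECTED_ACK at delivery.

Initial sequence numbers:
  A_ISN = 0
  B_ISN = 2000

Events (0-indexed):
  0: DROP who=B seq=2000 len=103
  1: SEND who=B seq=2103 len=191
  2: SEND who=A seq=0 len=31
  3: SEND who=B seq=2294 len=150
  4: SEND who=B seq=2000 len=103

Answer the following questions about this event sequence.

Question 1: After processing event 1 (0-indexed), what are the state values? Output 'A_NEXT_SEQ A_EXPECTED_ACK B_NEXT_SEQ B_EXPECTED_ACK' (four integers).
After event 0: A_seq=0 A_ack=2000 B_seq=2103 B_ack=0
After event 1: A_seq=0 A_ack=2000 B_seq=2294 B_ack=0

0 2000 2294 0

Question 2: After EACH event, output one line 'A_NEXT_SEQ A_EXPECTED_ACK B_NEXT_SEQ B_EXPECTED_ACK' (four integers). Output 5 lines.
0 2000 2103 0
0 2000 2294 0
31 2000 2294 31
31 2000 2444 31
31 2444 2444 31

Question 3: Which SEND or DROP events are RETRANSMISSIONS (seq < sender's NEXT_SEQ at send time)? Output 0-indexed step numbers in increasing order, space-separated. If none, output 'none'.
Step 0: DROP seq=2000 -> fresh
Step 1: SEND seq=2103 -> fresh
Step 2: SEND seq=0 -> fresh
Step 3: SEND seq=2294 -> fresh
Step 4: SEND seq=2000 -> retransmit

Answer: 4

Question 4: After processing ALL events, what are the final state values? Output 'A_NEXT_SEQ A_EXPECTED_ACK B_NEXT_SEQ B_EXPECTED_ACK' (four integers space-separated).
After event 0: A_seq=0 A_ack=2000 B_seq=2103 B_ack=0
After event 1: A_seq=0 A_ack=2000 B_seq=2294 B_ack=0
After event 2: A_seq=31 A_ack=2000 B_seq=2294 B_ack=31
After event 3: A_seq=31 A_ack=2000 B_seq=2444 B_ack=31
After event 4: A_seq=31 A_ack=2444 B_seq=2444 B_ack=31

Answer: 31 2444 2444 31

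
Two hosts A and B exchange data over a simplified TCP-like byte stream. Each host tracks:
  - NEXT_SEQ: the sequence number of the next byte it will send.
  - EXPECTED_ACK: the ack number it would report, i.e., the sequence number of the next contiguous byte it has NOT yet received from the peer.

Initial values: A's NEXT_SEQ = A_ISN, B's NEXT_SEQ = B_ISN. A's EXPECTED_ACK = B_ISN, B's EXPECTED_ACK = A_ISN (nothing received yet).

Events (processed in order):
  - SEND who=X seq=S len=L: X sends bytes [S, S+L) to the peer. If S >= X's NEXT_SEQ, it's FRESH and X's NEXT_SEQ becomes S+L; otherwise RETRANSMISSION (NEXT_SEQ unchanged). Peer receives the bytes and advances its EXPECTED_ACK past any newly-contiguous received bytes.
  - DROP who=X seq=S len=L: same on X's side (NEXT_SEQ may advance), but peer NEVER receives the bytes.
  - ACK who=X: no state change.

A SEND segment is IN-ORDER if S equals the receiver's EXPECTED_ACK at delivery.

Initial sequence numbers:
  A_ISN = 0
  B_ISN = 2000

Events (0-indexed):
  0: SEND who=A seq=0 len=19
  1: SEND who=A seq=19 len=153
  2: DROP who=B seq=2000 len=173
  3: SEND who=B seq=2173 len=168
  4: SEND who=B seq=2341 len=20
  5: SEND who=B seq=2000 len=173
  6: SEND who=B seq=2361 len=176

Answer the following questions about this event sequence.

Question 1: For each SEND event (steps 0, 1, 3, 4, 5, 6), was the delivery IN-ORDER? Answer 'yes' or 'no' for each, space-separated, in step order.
Step 0: SEND seq=0 -> in-order
Step 1: SEND seq=19 -> in-order
Step 3: SEND seq=2173 -> out-of-order
Step 4: SEND seq=2341 -> out-of-order
Step 5: SEND seq=2000 -> in-order
Step 6: SEND seq=2361 -> in-order

Answer: yes yes no no yes yes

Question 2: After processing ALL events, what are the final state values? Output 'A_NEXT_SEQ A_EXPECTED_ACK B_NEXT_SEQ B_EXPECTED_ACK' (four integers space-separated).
Answer: 172 2537 2537 172

Derivation:
After event 0: A_seq=19 A_ack=2000 B_seq=2000 B_ack=19
After event 1: A_seq=172 A_ack=2000 B_seq=2000 B_ack=172
After event 2: A_seq=172 A_ack=2000 B_seq=2173 B_ack=172
After event 3: A_seq=172 A_ack=2000 B_seq=2341 B_ack=172
After event 4: A_seq=172 A_ack=2000 B_seq=2361 B_ack=172
After event 5: A_seq=172 A_ack=2361 B_seq=2361 B_ack=172
After event 6: A_seq=172 A_ack=2537 B_seq=2537 B_ack=172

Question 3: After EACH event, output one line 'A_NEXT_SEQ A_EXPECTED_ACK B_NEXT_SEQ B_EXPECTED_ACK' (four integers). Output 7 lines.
19 2000 2000 19
172 2000 2000 172
172 2000 2173 172
172 2000 2341 172
172 2000 2361 172
172 2361 2361 172
172 2537 2537 172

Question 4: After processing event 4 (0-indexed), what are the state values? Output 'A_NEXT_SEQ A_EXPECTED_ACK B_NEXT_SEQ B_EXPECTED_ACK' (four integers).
After event 0: A_seq=19 A_ack=2000 B_seq=2000 B_ack=19
After event 1: A_seq=172 A_ack=2000 B_seq=2000 B_ack=172
After event 2: A_seq=172 A_ack=2000 B_seq=2173 B_ack=172
After event 3: A_seq=172 A_ack=2000 B_seq=2341 B_ack=172
After event 4: A_seq=172 A_ack=2000 B_seq=2361 B_ack=172

172 2000 2361 172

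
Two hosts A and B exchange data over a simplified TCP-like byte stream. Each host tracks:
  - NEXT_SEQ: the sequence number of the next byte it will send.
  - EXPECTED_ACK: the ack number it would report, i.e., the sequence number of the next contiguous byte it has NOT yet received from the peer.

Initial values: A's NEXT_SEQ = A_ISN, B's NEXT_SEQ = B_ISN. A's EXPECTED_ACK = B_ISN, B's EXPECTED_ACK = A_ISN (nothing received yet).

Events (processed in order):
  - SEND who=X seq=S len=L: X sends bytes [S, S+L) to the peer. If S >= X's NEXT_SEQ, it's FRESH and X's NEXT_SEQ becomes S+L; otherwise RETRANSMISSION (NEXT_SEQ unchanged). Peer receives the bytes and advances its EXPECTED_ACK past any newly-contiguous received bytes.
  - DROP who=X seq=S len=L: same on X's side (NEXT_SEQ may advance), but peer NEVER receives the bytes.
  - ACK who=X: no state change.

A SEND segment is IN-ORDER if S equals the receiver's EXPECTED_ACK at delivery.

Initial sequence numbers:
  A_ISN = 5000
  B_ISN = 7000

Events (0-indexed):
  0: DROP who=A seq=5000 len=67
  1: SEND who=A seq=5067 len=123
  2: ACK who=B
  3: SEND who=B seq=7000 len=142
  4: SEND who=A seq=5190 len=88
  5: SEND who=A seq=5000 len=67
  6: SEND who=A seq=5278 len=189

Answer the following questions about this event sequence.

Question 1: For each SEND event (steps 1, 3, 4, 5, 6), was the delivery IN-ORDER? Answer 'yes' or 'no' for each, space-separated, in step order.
Step 1: SEND seq=5067 -> out-of-order
Step 3: SEND seq=7000 -> in-order
Step 4: SEND seq=5190 -> out-of-order
Step 5: SEND seq=5000 -> in-order
Step 6: SEND seq=5278 -> in-order

Answer: no yes no yes yes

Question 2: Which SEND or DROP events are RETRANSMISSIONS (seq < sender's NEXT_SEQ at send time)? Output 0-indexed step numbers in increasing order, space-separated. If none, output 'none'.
Answer: 5

Derivation:
Step 0: DROP seq=5000 -> fresh
Step 1: SEND seq=5067 -> fresh
Step 3: SEND seq=7000 -> fresh
Step 4: SEND seq=5190 -> fresh
Step 5: SEND seq=5000 -> retransmit
Step 6: SEND seq=5278 -> fresh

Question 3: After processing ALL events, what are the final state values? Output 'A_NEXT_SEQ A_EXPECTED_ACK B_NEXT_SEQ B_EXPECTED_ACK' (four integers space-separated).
After event 0: A_seq=5067 A_ack=7000 B_seq=7000 B_ack=5000
After event 1: A_seq=5190 A_ack=7000 B_seq=7000 B_ack=5000
After event 2: A_seq=5190 A_ack=7000 B_seq=7000 B_ack=5000
After event 3: A_seq=5190 A_ack=7142 B_seq=7142 B_ack=5000
After event 4: A_seq=5278 A_ack=7142 B_seq=7142 B_ack=5000
After event 5: A_seq=5278 A_ack=7142 B_seq=7142 B_ack=5278
After event 6: A_seq=5467 A_ack=7142 B_seq=7142 B_ack=5467

Answer: 5467 7142 7142 5467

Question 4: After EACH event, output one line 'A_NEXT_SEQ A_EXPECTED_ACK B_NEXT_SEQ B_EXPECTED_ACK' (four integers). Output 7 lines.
5067 7000 7000 5000
5190 7000 7000 5000
5190 7000 7000 5000
5190 7142 7142 5000
5278 7142 7142 5000
5278 7142 7142 5278
5467 7142 7142 5467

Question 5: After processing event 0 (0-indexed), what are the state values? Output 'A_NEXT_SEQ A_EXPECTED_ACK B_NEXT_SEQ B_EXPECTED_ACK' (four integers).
After event 0: A_seq=5067 A_ack=7000 B_seq=7000 B_ack=5000

5067 7000 7000 5000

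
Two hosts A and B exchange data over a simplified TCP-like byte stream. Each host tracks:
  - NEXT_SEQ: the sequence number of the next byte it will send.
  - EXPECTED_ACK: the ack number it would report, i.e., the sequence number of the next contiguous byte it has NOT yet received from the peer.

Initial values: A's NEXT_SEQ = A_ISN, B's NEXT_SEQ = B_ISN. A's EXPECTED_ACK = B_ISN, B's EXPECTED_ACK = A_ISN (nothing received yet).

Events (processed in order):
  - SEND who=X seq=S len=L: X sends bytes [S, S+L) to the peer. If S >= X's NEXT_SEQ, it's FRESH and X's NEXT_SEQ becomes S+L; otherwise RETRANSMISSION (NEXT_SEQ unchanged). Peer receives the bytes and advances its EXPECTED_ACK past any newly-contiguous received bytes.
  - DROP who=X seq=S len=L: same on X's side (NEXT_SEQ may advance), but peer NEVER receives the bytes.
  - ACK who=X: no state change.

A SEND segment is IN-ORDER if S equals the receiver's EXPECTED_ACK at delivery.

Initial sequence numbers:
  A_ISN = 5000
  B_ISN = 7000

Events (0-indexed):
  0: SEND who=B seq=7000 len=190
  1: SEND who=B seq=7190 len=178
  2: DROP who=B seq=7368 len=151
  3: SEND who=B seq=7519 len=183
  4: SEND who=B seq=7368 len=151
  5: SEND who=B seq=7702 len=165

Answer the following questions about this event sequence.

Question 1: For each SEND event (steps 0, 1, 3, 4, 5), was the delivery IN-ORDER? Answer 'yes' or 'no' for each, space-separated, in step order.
Answer: yes yes no yes yes

Derivation:
Step 0: SEND seq=7000 -> in-order
Step 1: SEND seq=7190 -> in-order
Step 3: SEND seq=7519 -> out-of-order
Step 4: SEND seq=7368 -> in-order
Step 5: SEND seq=7702 -> in-order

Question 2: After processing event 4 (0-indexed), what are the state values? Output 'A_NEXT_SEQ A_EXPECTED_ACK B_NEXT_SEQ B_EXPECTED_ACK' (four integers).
After event 0: A_seq=5000 A_ack=7190 B_seq=7190 B_ack=5000
After event 1: A_seq=5000 A_ack=7368 B_seq=7368 B_ack=5000
After event 2: A_seq=5000 A_ack=7368 B_seq=7519 B_ack=5000
After event 3: A_seq=5000 A_ack=7368 B_seq=7702 B_ack=5000
After event 4: A_seq=5000 A_ack=7702 B_seq=7702 B_ack=5000

5000 7702 7702 5000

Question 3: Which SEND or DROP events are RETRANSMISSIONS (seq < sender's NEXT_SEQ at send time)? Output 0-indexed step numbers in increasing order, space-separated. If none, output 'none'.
Step 0: SEND seq=7000 -> fresh
Step 1: SEND seq=7190 -> fresh
Step 2: DROP seq=7368 -> fresh
Step 3: SEND seq=7519 -> fresh
Step 4: SEND seq=7368 -> retransmit
Step 5: SEND seq=7702 -> fresh

Answer: 4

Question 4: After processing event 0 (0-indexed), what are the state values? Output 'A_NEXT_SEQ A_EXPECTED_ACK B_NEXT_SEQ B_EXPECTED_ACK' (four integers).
After event 0: A_seq=5000 A_ack=7190 B_seq=7190 B_ack=5000

5000 7190 7190 5000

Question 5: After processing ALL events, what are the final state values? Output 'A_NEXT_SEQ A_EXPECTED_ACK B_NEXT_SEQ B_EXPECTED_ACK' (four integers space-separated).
Answer: 5000 7867 7867 5000

Derivation:
After event 0: A_seq=5000 A_ack=7190 B_seq=7190 B_ack=5000
After event 1: A_seq=5000 A_ack=7368 B_seq=7368 B_ack=5000
After event 2: A_seq=5000 A_ack=7368 B_seq=7519 B_ack=5000
After event 3: A_seq=5000 A_ack=7368 B_seq=7702 B_ack=5000
After event 4: A_seq=5000 A_ack=7702 B_seq=7702 B_ack=5000
After event 5: A_seq=5000 A_ack=7867 B_seq=7867 B_ack=5000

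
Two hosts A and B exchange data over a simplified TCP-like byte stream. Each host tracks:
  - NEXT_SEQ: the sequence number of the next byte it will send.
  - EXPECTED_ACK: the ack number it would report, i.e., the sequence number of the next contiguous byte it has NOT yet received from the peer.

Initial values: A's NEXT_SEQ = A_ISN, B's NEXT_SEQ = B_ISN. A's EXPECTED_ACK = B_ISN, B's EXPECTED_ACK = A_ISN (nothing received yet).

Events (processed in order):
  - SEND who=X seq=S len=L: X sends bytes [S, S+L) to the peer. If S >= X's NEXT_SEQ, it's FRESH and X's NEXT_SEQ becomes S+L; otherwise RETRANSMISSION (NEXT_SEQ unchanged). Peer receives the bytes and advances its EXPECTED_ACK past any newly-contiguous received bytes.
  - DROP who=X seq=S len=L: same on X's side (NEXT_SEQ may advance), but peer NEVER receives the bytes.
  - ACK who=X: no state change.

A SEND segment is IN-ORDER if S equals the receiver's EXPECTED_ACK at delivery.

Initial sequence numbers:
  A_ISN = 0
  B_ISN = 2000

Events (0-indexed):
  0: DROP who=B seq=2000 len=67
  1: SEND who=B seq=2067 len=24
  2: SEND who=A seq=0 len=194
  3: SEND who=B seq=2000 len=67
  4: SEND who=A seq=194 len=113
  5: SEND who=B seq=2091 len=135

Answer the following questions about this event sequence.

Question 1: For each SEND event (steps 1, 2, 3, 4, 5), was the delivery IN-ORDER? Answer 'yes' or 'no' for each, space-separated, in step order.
Step 1: SEND seq=2067 -> out-of-order
Step 2: SEND seq=0 -> in-order
Step 3: SEND seq=2000 -> in-order
Step 4: SEND seq=194 -> in-order
Step 5: SEND seq=2091 -> in-order

Answer: no yes yes yes yes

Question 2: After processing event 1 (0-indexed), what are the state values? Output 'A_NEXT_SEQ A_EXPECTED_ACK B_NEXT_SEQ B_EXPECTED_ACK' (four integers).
After event 0: A_seq=0 A_ack=2000 B_seq=2067 B_ack=0
After event 1: A_seq=0 A_ack=2000 B_seq=2091 B_ack=0

0 2000 2091 0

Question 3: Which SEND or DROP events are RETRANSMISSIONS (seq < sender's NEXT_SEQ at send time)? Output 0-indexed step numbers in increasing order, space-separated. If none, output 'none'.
Answer: 3

Derivation:
Step 0: DROP seq=2000 -> fresh
Step 1: SEND seq=2067 -> fresh
Step 2: SEND seq=0 -> fresh
Step 3: SEND seq=2000 -> retransmit
Step 4: SEND seq=194 -> fresh
Step 5: SEND seq=2091 -> fresh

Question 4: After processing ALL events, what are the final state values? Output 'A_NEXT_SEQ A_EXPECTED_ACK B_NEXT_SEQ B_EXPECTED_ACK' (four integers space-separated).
After event 0: A_seq=0 A_ack=2000 B_seq=2067 B_ack=0
After event 1: A_seq=0 A_ack=2000 B_seq=2091 B_ack=0
After event 2: A_seq=194 A_ack=2000 B_seq=2091 B_ack=194
After event 3: A_seq=194 A_ack=2091 B_seq=2091 B_ack=194
After event 4: A_seq=307 A_ack=2091 B_seq=2091 B_ack=307
After event 5: A_seq=307 A_ack=2226 B_seq=2226 B_ack=307

Answer: 307 2226 2226 307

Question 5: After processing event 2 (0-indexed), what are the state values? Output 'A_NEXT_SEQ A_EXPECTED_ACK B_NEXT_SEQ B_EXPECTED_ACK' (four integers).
After event 0: A_seq=0 A_ack=2000 B_seq=2067 B_ack=0
After event 1: A_seq=0 A_ack=2000 B_seq=2091 B_ack=0
After event 2: A_seq=194 A_ack=2000 B_seq=2091 B_ack=194

194 2000 2091 194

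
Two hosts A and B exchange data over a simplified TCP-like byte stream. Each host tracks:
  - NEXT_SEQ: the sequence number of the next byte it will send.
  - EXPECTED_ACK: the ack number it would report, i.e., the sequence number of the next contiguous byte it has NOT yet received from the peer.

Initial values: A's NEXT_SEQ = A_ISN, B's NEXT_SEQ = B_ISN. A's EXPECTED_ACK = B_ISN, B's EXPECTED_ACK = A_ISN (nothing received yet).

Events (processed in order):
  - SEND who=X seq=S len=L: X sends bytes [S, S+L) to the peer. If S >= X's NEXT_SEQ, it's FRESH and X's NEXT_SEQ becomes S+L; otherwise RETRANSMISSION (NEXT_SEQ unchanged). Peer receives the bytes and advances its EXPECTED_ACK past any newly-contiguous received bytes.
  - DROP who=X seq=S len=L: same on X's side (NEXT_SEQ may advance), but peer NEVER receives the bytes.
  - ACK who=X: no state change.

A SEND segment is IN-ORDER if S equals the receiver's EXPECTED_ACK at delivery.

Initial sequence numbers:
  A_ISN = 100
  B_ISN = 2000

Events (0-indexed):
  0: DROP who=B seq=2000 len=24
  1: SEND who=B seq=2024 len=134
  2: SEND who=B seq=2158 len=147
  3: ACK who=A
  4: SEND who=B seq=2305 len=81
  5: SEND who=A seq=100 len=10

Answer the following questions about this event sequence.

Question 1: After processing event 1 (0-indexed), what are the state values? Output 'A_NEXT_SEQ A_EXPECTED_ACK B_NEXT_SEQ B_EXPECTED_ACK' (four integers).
After event 0: A_seq=100 A_ack=2000 B_seq=2024 B_ack=100
After event 1: A_seq=100 A_ack=2000 B_seq=2158 B_ack=100

100 2000 2158 100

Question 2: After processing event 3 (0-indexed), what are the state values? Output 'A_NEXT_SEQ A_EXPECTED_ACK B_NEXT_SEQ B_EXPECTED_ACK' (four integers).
After event 0: A_seq=100 A_ack=2000 B_seq=2024 B_ack=100
After event 1: A_seq=100 A_ack=2000 B_seq=2158 B_ack=100
After event 2: A_seq=100 A_ack=2000 B_seq=2305 B_ack=100
After event 3: A_seq=100 A_ack=2000 B_seq=2305 B_ack=100

100 2000 2305 100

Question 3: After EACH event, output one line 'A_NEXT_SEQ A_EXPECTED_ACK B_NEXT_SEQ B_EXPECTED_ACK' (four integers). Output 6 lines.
100 2000 2024 100
100 2000 2158 100
100 2000 2305 100
100 2000 2305 100
100 2000 2386 100
110 2000 2386 110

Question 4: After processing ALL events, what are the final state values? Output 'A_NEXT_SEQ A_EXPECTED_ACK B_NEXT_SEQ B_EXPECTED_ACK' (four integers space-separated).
Answer: 110 2000 2386 110

Derivation:
After event 0: A_seq=100 A_ack=2000 B_seq=2024 B_ack=100
After event 1: A_seq=100 A_ack=2000 B_seq=2158 B_ack=100
After event 2: A_seq=100 A_ack=2000 B_seq=2305 B_ack=100
After event 3: A_seq=100 A_ack=2000 B_seq=2305 B_ack=100
After event 4: A_seq=100 A_ack=2000 B_seq=2386 B_ack=100
After event 5: A_seq=110 A_ack=2000 B_seq=2386 B_ack=110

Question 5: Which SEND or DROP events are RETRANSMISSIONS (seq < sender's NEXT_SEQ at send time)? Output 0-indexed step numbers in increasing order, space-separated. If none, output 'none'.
Answer: none

Derivation:
Step 0: DROP seq=2000 -> fresh
Step 1: SEND seq=2024 -> fresh
Step 2: SEND seq=2158 -> fresh
Step 4: SEND seq=2305 -> fresh
Step 5: SEND seq=100 -> fresh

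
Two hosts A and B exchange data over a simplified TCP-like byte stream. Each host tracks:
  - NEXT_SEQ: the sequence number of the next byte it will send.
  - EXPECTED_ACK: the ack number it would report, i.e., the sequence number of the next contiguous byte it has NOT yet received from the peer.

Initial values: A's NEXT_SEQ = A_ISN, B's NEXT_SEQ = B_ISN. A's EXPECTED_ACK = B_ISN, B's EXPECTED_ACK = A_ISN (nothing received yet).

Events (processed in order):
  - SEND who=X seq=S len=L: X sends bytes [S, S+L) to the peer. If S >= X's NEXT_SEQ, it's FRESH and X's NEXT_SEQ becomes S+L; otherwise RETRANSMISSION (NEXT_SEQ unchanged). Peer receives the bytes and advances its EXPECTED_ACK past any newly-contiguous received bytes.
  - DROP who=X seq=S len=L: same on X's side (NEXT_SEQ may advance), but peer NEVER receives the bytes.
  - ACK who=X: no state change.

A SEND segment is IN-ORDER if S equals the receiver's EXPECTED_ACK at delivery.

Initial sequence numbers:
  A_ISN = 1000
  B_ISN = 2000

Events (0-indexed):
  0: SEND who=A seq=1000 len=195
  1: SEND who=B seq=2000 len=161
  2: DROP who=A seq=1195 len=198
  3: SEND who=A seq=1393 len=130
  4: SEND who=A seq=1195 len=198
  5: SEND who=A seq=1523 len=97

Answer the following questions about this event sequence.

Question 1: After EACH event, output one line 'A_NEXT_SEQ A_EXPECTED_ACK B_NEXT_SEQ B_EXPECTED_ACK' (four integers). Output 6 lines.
1195 2000 2000 1195
1195 2161 2161 1195
1393 2161 2161 1195
1523 2161 2161 1195
1523 2161 2161 1523
1620 2161 2161 1620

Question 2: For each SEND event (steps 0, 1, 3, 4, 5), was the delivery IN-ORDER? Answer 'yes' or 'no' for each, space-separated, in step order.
Answer: yes yes no yes yes

Derivation:
Step 0: SEND seq=1000 -> in-order
Step 1: SEND seq=2000 -> in-order
Step 3: SEND seq=1393 -> out-of-order
Step 4: SEND seq=1195 -> in-order
Step 5: SEND seq=1523 -> in-order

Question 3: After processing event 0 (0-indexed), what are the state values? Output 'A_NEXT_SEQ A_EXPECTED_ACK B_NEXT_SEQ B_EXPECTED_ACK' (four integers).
After event 0: A_seq=1195 A_ack=2000 B_seq=2000 B_ack=1195

1195 2000 2000 1195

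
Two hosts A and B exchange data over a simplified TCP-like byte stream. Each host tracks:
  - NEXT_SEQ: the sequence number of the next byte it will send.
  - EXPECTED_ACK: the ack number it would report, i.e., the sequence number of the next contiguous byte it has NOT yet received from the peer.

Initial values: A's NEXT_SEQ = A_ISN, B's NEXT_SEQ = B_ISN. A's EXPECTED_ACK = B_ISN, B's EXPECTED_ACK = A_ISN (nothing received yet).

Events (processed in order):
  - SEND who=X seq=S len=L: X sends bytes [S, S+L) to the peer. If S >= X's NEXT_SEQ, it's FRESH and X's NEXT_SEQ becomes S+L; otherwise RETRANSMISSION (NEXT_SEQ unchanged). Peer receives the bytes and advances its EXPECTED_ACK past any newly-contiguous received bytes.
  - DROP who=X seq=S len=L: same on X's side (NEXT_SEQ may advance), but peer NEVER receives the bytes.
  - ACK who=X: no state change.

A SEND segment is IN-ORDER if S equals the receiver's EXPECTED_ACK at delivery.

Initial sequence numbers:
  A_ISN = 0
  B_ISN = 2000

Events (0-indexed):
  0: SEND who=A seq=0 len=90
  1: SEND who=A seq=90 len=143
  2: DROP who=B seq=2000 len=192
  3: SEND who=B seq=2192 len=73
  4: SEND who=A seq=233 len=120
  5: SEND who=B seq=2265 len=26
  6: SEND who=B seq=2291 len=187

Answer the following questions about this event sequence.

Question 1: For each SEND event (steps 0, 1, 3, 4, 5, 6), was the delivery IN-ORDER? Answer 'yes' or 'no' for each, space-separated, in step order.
Step 0: SEND seq=0 -> in-order
Step 1: SEND seq=90 -> in-order
Step 3: SEND seq=2192 -> out-of-order
Step 4: SEND seq=233 -> in-order
Step 5: SEND seq=2265 -> out-of-order
Step 6: SEND seq=2291 -> out-of-order

Answer: yes yes no yes no no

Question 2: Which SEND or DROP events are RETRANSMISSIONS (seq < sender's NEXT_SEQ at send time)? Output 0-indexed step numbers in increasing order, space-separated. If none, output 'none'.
Answer: none

Derivation:
Step 0: SEND seq=0 -> fresh
Step 1: SEND seq=90 -> fresh
Step 2: DROP seq=2000 -> fresh
Step 3: SEND seq=2192 -> fresh
Step 4: SEND seq=233 -> fresh
Step 5: SEND seq=2265 -> fresh
Step 6: SEND seq=2291 -> fresh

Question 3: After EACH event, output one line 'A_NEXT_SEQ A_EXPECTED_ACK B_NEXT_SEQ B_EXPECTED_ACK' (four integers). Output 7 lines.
90 2000 2000 90
233 2000 2000 233
233 2000 2192 233
233 2000 2265 233
353 2000 2265 353
353 2000 2291 353
353 2000 2478 353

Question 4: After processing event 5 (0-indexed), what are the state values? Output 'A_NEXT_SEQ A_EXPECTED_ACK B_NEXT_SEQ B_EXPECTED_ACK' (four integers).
After event 0: A_seq=90 A_ack=2000 B_seq=2000 B_ack=90
After event 1: A_seq=233 A_ack=2000 B_seq=2000 B_ack=233
After event 2: A_seq=233 A_ack=2000 B_seq=2192 B_ack=233
After event 3: A_seq=233 A_ack=2000 B_seq=2265 B_ack=233
After event 4: A_seq=353 A_ack=2000 B_seq=2265 B_ack=353
After event 5: A_seq=353 A_ack=2000 B_seq=2291 B_ack=353

353 2000 2291 353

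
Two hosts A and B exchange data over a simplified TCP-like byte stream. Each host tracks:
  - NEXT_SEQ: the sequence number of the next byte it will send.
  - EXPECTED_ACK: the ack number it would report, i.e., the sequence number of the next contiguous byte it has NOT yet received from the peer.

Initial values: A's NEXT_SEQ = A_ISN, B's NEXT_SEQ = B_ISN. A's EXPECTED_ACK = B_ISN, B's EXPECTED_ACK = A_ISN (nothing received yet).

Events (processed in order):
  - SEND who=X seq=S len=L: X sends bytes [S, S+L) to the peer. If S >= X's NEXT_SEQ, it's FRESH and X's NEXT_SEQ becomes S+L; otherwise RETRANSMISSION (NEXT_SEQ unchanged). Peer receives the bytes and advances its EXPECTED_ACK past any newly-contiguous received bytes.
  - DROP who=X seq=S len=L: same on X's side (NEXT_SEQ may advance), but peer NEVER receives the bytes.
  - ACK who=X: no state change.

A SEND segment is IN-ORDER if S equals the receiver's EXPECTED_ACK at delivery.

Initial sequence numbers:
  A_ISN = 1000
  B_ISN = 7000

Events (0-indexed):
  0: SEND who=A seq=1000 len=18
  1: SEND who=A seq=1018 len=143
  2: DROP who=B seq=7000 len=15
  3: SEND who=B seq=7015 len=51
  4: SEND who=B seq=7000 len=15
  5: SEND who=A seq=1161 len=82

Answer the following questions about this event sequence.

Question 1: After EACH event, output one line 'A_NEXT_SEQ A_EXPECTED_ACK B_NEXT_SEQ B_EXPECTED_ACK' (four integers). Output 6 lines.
1018 7000 7000 1018
1161 7000 7000 1161
1161 7000 7015 1161
1161 7000 7066 1161
1161 7066 7066 1161
1243 7066 7066 1243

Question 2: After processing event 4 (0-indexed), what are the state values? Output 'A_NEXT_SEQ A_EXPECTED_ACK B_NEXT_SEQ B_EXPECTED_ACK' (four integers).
After event 0: A_seq=1018 A_ack=7000 B_seq=7000 B_ack=1018
After event 1: A_seq=1161 A_ack=7000 B_seq=7000 B_ack=1161
After event 2: A_seq=1161 A_ack=7000 B_seq=7015 B_ack=1161
After event 3: A_seq=1161 A_ack=7000 B_seq=7066 B_ack=1161
After event 4: A_seq=1161 A_ack=7066 B_seq=7066 B_ack=1161

1161 7066 7066 1161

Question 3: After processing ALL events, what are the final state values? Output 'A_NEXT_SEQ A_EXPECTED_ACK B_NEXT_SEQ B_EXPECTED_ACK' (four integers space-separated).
Answer: 1243 7066 7066 1243

Derivation:
After event 0: A_seq=1018 A_ack=7000 B_seq=7000 B_ack=1018
After event 1: A_seq=1161 A_ack=7000 B_seq=7000 B_ack=1161
After event 2: A_seq=1161 A_ack=7000 B_seq=7015 B_ack=1161
After event 3: A_seq=1161 A_ack=7000 B_seq=7066 B_ack=1161
After event 4: A_seq=1161 A_ack=7066 B_seq=7066 B_ack=1161
After event 5: A_seq=1243 A_ack=7066 B_seq=7066 B_ack=1243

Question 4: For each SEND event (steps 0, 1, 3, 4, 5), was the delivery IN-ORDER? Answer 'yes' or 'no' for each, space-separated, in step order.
Step 0: SEND seq=1000 -> in-order
Step 1: SEND seq=1018 -> in-order
Step 3: SEND seq=7015 -> out-of-order
Step 4: SEND seq=7000 -> in-order
Step 5: SEND seq=1161 -> in-order

Answer: yes yes no yes yes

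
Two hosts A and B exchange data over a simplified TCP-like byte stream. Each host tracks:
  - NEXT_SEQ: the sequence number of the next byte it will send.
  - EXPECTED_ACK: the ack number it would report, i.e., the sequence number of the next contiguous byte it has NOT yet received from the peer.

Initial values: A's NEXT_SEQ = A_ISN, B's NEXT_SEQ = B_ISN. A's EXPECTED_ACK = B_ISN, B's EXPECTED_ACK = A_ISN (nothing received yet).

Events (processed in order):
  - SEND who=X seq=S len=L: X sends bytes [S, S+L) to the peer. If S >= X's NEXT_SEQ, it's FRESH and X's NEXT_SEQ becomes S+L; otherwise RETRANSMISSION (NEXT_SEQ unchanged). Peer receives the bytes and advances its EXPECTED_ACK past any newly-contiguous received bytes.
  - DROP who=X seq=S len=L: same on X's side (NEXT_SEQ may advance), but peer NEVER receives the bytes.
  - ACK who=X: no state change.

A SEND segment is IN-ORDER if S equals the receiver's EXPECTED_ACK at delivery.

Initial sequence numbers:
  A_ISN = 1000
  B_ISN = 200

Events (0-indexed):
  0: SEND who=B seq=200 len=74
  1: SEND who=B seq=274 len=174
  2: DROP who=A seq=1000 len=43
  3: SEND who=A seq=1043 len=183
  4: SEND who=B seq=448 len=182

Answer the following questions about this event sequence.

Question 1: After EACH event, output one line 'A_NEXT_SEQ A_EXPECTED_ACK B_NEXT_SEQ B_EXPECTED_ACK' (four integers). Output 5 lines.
1000 274 274 1000
1000 448 448 1000
1043 448 448 1000
1226 448 448 1000
1226 630 630 1000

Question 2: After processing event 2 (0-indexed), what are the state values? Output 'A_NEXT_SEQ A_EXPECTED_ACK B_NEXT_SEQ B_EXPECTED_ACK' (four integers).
After event 0: A_seq=1000 A_ack=274 B_seq=274 B_ack=1000
After event 1: A_seq=1000 A_ack=448 B_seq=448 B_ack=1000
After event 2: A_seq=1043 A_ack=448 B_seq=448 B_ack=1000

1043 448 448 1000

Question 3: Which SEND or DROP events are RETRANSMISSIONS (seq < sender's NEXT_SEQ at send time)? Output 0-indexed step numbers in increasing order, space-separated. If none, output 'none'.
Step 0: SEND seq=200 -> fresh
Step 1: SEND seq=274 -> fresh
Step 2: DROP seq=1000 -> fresh
Step 3: SEND seq=1043 -> fresh
Step 4: SEND seq=448 -> fresh

Answer: none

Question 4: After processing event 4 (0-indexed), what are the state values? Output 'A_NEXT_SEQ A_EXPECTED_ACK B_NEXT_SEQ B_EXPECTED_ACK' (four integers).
After event 0: A_seq=1000 A_ack=274 B_seq=274 B_ack=1000
After event 1: A_seq=1000 A_ack=448 B_seq=448 B_ack=1000
After event 2: A_seq=1043 A_ack=448 B_seq=448 B_ack=1000
After event 3: A_seq=1226 A_ack=448 B_seq=448 B_ack=1000
After event 4: A_seq=1226 A_ack=630 B_seq=630 B_ack=1000

1226 630 630 1000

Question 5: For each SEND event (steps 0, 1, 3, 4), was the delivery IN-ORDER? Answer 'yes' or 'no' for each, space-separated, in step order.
Step 0: SEND seq=200 -> in-order
Step 1: SEND seq=274 -> in-order
Step 3: SEND seq=1043 -> out-of-order
Step 4: SEND seq=448 -> in-order

Answer: yes yes no yes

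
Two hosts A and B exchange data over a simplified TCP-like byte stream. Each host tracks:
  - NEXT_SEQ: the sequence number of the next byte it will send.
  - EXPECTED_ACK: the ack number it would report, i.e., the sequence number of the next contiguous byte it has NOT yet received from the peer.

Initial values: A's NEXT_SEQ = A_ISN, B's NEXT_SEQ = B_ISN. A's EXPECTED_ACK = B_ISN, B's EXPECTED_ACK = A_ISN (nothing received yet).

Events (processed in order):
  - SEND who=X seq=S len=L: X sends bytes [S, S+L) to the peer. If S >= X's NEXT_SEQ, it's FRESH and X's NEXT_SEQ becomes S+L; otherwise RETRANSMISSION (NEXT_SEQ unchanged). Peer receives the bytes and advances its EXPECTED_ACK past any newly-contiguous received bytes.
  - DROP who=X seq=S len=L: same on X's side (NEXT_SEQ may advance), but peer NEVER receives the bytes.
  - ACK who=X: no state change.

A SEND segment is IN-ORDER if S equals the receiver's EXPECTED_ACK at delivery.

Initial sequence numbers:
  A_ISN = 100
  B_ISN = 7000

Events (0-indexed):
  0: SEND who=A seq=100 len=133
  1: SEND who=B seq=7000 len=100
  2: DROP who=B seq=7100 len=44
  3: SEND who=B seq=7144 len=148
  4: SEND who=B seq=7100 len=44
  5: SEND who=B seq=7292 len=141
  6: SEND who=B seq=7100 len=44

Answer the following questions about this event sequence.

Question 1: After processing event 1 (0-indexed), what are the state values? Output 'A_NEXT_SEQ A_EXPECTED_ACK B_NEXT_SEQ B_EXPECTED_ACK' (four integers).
After event 0: A_seq=233 A_ack=7000 B_seq=7000 B_ack=233
After event 1: A_seq=233 A_ack=7100 B_seq=7100 B_ack=233

233 7100 7100 233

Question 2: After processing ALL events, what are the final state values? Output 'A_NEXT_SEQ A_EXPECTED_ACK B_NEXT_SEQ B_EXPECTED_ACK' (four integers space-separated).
After event 0: A_seq=233 A_ack=7000 B_seq=7000 B_ack=233
After event 1: A_seq=233 A_ack=7100 B_seq=7100 B_ack=233
After event 2: A_seq=233 A_ack=7100 B_seq=7144 B_ack=233
After event 3: A_seq=233 A_ack=7100 B_seq=7292 B_ack=233
After event 4: A_seq=233 A_ack=7292 B_seq=7292 B_ack=233
After event 5: A_seq=233 A_ack=7433 B_seq=7433 B_ack=233
After event 6: A_seq=233 A_ack=7433 B_seq=7433 B_ack=233

Answer: 233 7433 7433 233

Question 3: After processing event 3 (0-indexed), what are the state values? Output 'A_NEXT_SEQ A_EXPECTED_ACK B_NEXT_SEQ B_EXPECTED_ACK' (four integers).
After event 0: A_seq=233 A_ack=7000 B_seq=7000 B_ack=233
After event 1: A_seq=233 A_ack=7100 B_seq=7100 B_ack=233
After event 2: A_seq=233 A_ack=7100 B_seq=7144 B_ack=233
After event 3: A_seq=233 A_ack=7100 B_seq=7292 B_ack=233

233 7100 7292 233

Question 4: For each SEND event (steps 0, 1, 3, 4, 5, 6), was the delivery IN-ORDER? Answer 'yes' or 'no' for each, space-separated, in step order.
Answer: yes yes no yes yes no

Derivation:
Step 0: SEND seq=100 -> in-order
Step 1: SEND seq=7000 -> in-order
Step 3: SEND seq=7144 -> out-of-order
Step 4: SEND seq=7100 -> in-order
Step 5: SEND seq=7292 -> in-order
Step 6: SEND seq=7100 -> out-of-order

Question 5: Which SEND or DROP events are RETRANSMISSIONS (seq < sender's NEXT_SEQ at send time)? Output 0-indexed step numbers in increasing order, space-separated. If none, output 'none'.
Step 0: SEND seq=100 -> fresh
Step 1: SEND seq=7000 -> fresh
Step 2: DROP seq=7100 -> fresh
Step 3: SEND seq=7144 -> fresh
Step 4: SEND seq=7100 -> retransmit
Step 5: SEND seq=7292 -> fresh
Step 6: SEND seq=7100 -> retransmit

Answer: 4 6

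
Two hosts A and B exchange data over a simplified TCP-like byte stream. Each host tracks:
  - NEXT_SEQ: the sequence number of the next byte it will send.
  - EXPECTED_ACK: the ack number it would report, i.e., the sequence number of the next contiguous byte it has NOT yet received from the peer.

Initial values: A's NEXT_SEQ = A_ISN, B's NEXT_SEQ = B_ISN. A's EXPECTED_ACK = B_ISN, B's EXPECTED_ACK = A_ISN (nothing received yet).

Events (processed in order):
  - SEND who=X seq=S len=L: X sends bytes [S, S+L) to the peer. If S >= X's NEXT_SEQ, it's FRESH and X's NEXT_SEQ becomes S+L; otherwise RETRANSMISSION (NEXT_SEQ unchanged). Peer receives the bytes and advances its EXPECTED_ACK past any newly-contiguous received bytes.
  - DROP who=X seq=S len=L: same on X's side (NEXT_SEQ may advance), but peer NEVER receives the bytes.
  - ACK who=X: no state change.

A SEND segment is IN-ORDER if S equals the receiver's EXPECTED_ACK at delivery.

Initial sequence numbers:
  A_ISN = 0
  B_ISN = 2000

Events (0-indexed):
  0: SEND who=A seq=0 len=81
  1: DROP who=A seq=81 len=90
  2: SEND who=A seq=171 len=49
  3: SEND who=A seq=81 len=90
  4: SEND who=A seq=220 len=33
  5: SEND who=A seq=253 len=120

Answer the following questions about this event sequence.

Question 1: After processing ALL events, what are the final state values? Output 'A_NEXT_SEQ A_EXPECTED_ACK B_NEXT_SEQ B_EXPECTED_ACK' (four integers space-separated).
After event 0: A_seq=81 A_ack=2000 B_seq=2000 B_ack=81
After event 1: A_seq=171 A_ack=2000 B_seq=2000 B_ack=81
After event 2: A_seq=220 A_ack=2000 B_seq=2000 B_ack=81
After event 3: A_seq=220 A_ack=2000 B_seq=2000 B_ack=220
After event 4: A_seq=253 A_ack=2000 B_seq=2000 B_ack=253
After event 5: A_seq=373 A_ack=2000 B_seq=2000 B_ack=373

Answer: 373 2000 2000 373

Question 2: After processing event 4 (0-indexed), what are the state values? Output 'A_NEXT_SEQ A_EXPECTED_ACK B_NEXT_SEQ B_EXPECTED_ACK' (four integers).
After event 0: A_seq=81 A_ack=2000 B_seq=2000 B_ack=81
After event 1: A_seq=171 A_ack=2000 B_seq=2000 B_ack=81
After event 2: A_seq=220 A_ack=2000 B_seq=2000 B_ack=81
After event 3: A_seq=220 A_ack=2000 B_seq=2000 B_ack=220
After event 4: A_seq=253 A_ack=2000 B_seq=2000 B_ack=253

253 2000 2000 253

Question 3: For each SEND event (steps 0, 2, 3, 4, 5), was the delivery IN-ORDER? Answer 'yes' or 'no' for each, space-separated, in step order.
Step 0: SEND seq=0 -> in-order
Step 2: SEND seq=171 -> out-of-order
Step 3: SEND seq=81 -> in-order
Step 4: SEND seq=220 -> in-order
Step 5: SEND seq=253 -> in-order

Answer: yes no yes yes yes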